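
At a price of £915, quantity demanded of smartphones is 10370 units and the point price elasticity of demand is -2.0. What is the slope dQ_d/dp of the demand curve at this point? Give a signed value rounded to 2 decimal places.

Ed = (dQ_d/dp)·(p/Q_d) ⇒ dQ_d/dp = Ed·Q_d/p = (-2.0)·10370/915 = -22.6666…

-22.67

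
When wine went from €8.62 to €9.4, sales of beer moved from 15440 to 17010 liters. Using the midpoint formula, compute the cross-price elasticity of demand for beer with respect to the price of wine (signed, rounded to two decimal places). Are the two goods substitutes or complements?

%ΔQ_{beer} = (17010 − 15440)/avg = 1570/16225 = 0.096764…
%ΔP_{wine} = (9.4 − 8.62)/avg = 0.78/9.01 = 0.086570…
E_cross = (1570/16225) / (0.78/9.01) = 1.1177…
E_cross > 0 ⇒ the goods are substitutes.

1.12; substitutes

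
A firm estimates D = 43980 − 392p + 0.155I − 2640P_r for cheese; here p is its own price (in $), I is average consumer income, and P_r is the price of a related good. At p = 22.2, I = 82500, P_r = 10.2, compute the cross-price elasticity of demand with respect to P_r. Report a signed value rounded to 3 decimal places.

-1.274

At the given values, D = 43980 − 392(22.2) + 0.155(82500) − 2640(10.2) = 21137.1.
∂D/∂P_r = -2640.
E = (-2640) × (10.2/21137.1) = -1.27396…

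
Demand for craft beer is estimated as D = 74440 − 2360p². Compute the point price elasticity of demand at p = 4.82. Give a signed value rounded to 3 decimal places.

dD/dp = −2·2360·p = -22750.4. At p = 4.82, D = 19611.536.
Ed = (dD/dp)·(p/D) = (-22750.4) × (4.82/19611.536) = -5.59145…

-5.591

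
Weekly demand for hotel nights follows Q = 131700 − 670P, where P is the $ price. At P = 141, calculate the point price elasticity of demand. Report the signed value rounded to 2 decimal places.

-2.54

dQ/dP = −670. At P = 141, Q = 131700 − 670(141) = 37230.
Ed = (dQ/dP)·(P/Q) = −670 × (141/37230) = -2.5374…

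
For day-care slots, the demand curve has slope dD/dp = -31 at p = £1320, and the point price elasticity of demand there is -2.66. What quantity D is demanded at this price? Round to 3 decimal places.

15383.459

Ed = (dD/dp)·(p/D) ⇒ D = (dD/dp)·p/Ed = (-31)·1320/(-2.66) = 15383.45864…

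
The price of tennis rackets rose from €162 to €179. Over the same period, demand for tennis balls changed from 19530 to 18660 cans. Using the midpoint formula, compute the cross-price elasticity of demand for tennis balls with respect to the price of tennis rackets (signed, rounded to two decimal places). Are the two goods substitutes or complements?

-0.46; complements

%ΔQ_{tennis balls} = (18660 − 19530)/avg = -870/19095 = -0.045561…
%ΔP_{tennis rackets} = (179 − 162)/avg = 17/170.5 = 0.099706…
E_cross = (-870/19095) / (17/170.5) = -0.4569…
E_cross < 0 ⇒ the goods are complements.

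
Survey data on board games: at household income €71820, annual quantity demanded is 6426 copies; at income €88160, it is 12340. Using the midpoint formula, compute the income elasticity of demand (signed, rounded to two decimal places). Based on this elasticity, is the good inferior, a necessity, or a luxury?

3.09; luxury

%ΔQ = (12340 − 6426)/[( 6426 + 12340)/2] = 5914/9383 = 0.630288…
%ΔIncome = (88160 − 71820)/[( 71820 + 88160)/2] = 16340/79990 = 0.204275…
E_income = (5914/9383) / (16340/79990) = 3.0854…
E_income > 1 ⇒ normal good, luxury.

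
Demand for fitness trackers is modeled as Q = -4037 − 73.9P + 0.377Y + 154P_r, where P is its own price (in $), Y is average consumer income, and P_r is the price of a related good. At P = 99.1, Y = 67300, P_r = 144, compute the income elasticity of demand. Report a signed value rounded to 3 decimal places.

At the given values, Q = -4037 − 73.9(99.1) + 0.377(67300) + 154(144) = 36187.61.
∂Q/∂Y = 0.377.
E = (0.377) × (67300/36187.61) = 0.70112…

0.701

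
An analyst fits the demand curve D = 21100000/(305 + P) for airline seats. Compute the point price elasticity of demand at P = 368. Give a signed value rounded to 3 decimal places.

dD/dP = −21100000/(305 + P)² = -46.5857. At P = 368, D = 31352.2.
Ed = (dD/dP)·(P/D) = (-46.5857) × (368/31352.2) = -0.54680…

-0.547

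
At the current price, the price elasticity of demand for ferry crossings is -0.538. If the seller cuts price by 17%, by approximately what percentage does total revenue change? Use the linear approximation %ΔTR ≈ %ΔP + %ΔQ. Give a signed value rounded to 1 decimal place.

%ΔQ ≈ Ed × %ΔP = (-0.538) × (-17%) = +9.1460%
%ΔTR ≈ %ΔP + %ΔQ = (-17%) + (+9.1460%) = -7.8540%

-7.9%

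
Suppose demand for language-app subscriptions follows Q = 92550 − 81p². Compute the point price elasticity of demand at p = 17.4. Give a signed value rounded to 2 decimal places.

-0.72

dQ/dp = −2·81·p = -2818.8. At p = 17.4, Q = 68026.44.
Ed = (dQ/dp)·(p/Q) = (-2818.8) × (17.4/68026.44) = -0.7210…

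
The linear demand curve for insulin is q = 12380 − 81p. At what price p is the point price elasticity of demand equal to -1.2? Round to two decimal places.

Ed = −81p/(12380 − 81p). Set this equal to -1.2:
81p = 1.2·(12380 − 81p) ⇒ 81p(1 + 1.2) = 1.2·12380
p = 1.2·12380 / (81·2.2) = 83.3670…

83.37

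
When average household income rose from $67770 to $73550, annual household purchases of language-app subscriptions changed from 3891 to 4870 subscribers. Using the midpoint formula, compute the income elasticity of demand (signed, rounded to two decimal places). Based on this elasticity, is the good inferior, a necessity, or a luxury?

%ΔQ = (4870 − 3891)/[( 3891 + 4870)/2] = 979/4380.5 = 0.223490…
%ΔIncome = (73550 − 67770)/[( 67770 + 73550)/2] = 5780/70660 = 0.081800…
E_income = (979/4380.5) / (5780/70660) = 2.7321…
E_income > 1 ⇒ normal good, luxury.

2.73; luxury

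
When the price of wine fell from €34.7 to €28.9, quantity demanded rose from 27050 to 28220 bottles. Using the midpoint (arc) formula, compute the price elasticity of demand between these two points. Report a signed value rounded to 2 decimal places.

-0.23

%ΔQ = (28220 − 27050) / [(27050 + 28220)/2] = 1170/27635 = 0.042337…
%ΔP = (28.9 − 34.7) / [(34.7 + 28.9)/2] = -5.8/31.8 = -0.182389…
Arc Ed = %ΔQ / %ΔP = (1170/27635) / (-5.8/31.8) = -0.2321…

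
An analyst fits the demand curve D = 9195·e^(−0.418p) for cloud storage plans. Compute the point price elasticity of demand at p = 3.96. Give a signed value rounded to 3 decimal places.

-1.655

dD/dp = −0.418·D = -734.259. At p = 3.96, D = 1756.6.
Ed = (dD/dp)·(p/D) = (-734.259) × (3.96/1756.6) = -1.65528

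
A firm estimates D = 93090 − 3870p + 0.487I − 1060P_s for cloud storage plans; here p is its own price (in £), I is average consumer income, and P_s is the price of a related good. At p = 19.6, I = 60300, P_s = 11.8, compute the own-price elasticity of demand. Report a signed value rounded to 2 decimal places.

At the given values, D = 93090 − 3870(19.6) + 0.487(60300) − 1060(11.8) = 34096.1.
∂D/∂p = −3870.
E = (-3870) × (19.6/34096.1) = -2.2246…

-2.22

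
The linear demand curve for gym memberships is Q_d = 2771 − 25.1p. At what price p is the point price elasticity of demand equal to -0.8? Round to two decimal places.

49.07

Ed = −25.1p/(2771 − 25.1p). Set this equal to -0.8:
25.1p = 0.8·(2771 − 25.1p) ⇒ 25.1p(1 + 0.8) = 0.8·2771
p = 0.8·2771 / (25.1·1.8) = 49.0659…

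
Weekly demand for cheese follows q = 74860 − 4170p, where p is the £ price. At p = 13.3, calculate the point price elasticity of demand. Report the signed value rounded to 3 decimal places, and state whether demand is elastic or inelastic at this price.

dq/dp = −4170. At p = 13.3, q = 74860 − 4170(13.3) = 19399.
Ed = (dq/dp)·(p/q) = −4170 × (13.3/19399) = -2.85896…
|Ed| = 2.859 > 1, so demand is elastic.

-2.859; elastic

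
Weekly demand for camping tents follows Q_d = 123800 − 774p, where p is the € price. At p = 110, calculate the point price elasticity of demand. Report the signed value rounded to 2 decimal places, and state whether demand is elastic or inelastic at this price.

-2.20; elastic

dQ_d/dp = −774. At p = 110, Q_d = 123800 − 774(110) = 38660.
Ed = (dQ_d/dp)·(p/Q_d) = −774 × (110/38660) = -2.2022…
|Ed| = 2.20 > 1, so demand is elastic.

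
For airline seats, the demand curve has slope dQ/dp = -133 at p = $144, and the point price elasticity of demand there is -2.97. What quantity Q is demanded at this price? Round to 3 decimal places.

6448.485

Ed = (dQ/dp)·(p/Q) ⇒ Q = (dQ/dp)·p/Ed = (-133)·144/(-2.97) = 6448.48484…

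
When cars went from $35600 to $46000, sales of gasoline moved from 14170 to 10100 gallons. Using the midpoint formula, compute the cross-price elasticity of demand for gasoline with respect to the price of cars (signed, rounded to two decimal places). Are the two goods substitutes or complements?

%ΔQ_{gasoline} = (10100 − 14170)/avg = -4070/12135 = -0.335393…
%ΔP_{cars} = (46000 − 35600)/avg = 10400/40800 = 0.254901…
E_cross = (-4070/12135) / (10400/40800) = -1.3157…
E_cross < 0 ⇒ the goods are complements.

-1.32; complements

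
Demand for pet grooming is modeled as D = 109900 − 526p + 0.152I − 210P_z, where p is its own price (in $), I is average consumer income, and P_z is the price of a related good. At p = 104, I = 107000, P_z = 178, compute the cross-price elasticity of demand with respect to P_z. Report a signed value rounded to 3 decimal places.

At the given values, D = 109900 − 526(104) + 0.152(107000) − 210(178) = 34080.
∂D/∂P_z = -210.
E = (-210) × (178/34080) = -1.09683…

-1.097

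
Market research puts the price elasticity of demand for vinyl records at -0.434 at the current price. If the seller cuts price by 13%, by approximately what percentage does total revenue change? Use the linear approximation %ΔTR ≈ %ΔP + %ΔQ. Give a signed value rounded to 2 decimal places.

%ΔQ ≈ Ed × %ΔP = (-0.434) × (-13%) = +5.6420%
%ΔTR ≈ %ΔP + %ΔQ = (-13%) + (+5.6420%) = -7.3580%

-7.36%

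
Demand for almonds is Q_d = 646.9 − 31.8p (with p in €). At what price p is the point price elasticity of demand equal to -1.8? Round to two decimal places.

Ed = −31.8p/(646.9 − 31.8p). Set this equal to -1.8:
31.8p = 1.8·(646.9 − 31.8p) ⇒ 31.8p(1 + 1.8) = 1.8·646.9
p = 1.8·646.9 / (31.8·2.8) = 13.0774…

13.08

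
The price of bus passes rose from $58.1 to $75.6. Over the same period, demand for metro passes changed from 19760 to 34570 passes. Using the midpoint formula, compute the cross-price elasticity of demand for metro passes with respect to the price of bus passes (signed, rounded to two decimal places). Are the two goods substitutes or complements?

2.08; substitutes

%ΔQ_{metro passes} = (34570 − 19760)/avg = 14810/27165 = 0.545186…
%ΔP_{bus passes} = (75.6 − 58.1)/avg = 17.5/66.85 = 0.261780…
E_cross = (14810/27165) / (17.5/66.85) = 2.0826…
E_cross > 0 ⇒ the goods are substitutes.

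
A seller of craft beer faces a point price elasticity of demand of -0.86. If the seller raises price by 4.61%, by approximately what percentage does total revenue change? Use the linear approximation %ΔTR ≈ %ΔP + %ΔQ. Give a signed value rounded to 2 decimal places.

+0.65%

%ΔQ ≈ Ed × %ΔP = (-0.86) × (+4.61%) = -3.9646%
%ΔTR ≈ %ΔP + %ΔQ = (+4.61%) + (-3.9646%) = +0.6454%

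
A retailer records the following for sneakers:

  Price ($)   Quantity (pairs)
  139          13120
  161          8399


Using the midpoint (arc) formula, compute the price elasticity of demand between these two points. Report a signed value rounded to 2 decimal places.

-2.99

%ΔQ = (8399 − 13120) / [(13120 + 8399)/2] = -4721/10759.5 = -0.438775…
%ΔP = (161 − 139) / [(139 + 161)/2] = 22/150 = 0.146666…
Arc Ed = %ΔQ / %ΔP = (-4721/10759.5) / (22/150) = -2.9916…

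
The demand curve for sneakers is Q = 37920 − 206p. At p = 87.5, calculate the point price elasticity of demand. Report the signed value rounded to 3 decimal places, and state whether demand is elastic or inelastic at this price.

-0.906; inelastic

dQ/dp = −206. At p = 87.5, Q = 37920 − 206(87.5) = 19895.
Ed = (dQ/dp)·(p/Q) = −206 × (87.5/19895) = -0.90600…
|Ed| = 0.906 < 1, so demand is inelastic.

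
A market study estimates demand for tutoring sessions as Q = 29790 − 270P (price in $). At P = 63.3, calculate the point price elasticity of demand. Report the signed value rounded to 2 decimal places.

-1.35

dQ/dP = −270. At P = 63.3, Q = 29790 − 270(63.3) = 12699.
Ed = (dQ/dP)·(P/Q) = −270 × (63.3/12699) = -1.3458…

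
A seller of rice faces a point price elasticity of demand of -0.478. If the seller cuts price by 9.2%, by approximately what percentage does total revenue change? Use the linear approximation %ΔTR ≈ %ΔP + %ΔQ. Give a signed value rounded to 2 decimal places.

%ΔQ ≈ Ed × %ΔP = (-0.478) × (-9.2%) = +4.3976%
%ΔTR ≈ %ΔP + %ΔQ = (-9.2%) + (+4.3976%) = -4.8024%

-4.80%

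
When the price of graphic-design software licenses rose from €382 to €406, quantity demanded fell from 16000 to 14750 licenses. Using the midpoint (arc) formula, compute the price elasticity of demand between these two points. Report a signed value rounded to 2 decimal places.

%ΔQ = (14750 − 16000) / [(16000 + 14750)/2] = -1250/15375 = -0.081300…
%ΔP = (406 − 382) / [(382 + 406)/2] = 24/394 = 0.060913…
Arc Ed = %ΔQ / %ΔP = (-1250/15375) / (24/394) = -1.3346…

-1.33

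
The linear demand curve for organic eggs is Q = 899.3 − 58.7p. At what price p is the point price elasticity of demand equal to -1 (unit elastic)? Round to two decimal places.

7.66

Ed = −58.7p/(899.3 − 58.7p). Set this equal to -1:
58.7p = 1·(899.3 − 58.7p) ⇒ 58.7p(1 + 1) = 1·899.3
p = 1·899.3 / (58.7·2) = 7.6601…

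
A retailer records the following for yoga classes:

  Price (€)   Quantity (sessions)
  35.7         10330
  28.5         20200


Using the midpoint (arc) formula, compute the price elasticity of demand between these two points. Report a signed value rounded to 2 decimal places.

%ΔQ = (20200 − 10330) / [(10330 + 20200)/2] = 9870/15265 = 0.646577…
%ΔP = (28.5 − 35.7) / [(35.7 + 28.5)/2] = -7.2/32.1 = -0.224299…
Arc Ed = %ΔQ / %ΔP = (9870/15265) / (-7.2/32.1) = -2.8826…

-2.88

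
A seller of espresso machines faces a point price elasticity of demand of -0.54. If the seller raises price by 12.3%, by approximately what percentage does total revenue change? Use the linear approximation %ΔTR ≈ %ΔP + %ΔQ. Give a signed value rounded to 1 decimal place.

%ΔQ ≈ Ed × %ΔP = (-0.54) × (+12.3%) = -6.6420%
%ΔTR ≈ %ΔP + %ΔQ = (+12.3%) + (-6.6420%) = +5.6580%

+5.7%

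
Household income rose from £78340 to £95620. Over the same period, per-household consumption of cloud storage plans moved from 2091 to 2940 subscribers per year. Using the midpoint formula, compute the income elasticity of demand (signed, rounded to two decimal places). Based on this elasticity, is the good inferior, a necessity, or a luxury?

%ΔQ = (2940 − 2091)/[( 2091 + 2940)/2] = 849/2515.5 = 0.337507…
%ΔIncome = (95620 − 78340)/[( 78340 + 95620)/2] = 17280/86980 = 0.198666…
E_income = (849/2515.5) / (17280/86980) = 1.6988…
E_income > 1 ⇒ normal good, luxury.

1.70; luxury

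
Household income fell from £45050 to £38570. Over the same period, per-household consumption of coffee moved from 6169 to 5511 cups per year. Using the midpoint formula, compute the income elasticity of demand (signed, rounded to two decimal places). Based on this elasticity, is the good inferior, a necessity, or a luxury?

%ΔQ = (5511 − 6169)/[( 6169 + 5511)/2] = -658/5840 = -0.112671…
%ΔIncome = (38570 − 45050)/[( 45050 + 38570)/2] = -6480/41810 = -0.154986…
E_income = (-658/5840) / (-6480/41810) = 0.7269…
0 < E_income < 1 ⇒ normal good, necessity.

0.73; necessity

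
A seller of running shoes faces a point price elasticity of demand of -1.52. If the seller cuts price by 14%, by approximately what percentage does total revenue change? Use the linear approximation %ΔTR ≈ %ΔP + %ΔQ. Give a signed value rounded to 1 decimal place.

%ΔQ ≈ Ed × %ΔP = (-1.52) × (-14%) = +21.2800%
%ΔTR ≈ %ΔP + %ΔQ = (-14%) + (+21.2800%) = +7.2800%

+7.3%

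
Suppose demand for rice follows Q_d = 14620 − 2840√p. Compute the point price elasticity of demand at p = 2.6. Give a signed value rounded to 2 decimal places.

-0.23

dQ_d/dp = −2840/(2√p) = -880.647. At p = 2.6, Q_d = 10040.6.
Ed = (dQ_d/dp)·(p/Q_d) = (-880.647) × (2.6/10040.6) = -0.2280…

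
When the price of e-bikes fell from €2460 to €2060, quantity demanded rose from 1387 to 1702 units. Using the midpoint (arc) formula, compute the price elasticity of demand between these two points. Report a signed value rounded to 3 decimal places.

%ΔQ = (1702 − 1387) / [(1387 + 1702)/2] = 315/1544.5 = 0.203949…
%ΔP = (2060 − 2460) / [(2460 + 2060)/2] = -400/2260 = -0.176991…
Arc Ed = %ΔQ / %ΔP = (315/1544.5) / (-400/2260) = -1.15231…

-1.152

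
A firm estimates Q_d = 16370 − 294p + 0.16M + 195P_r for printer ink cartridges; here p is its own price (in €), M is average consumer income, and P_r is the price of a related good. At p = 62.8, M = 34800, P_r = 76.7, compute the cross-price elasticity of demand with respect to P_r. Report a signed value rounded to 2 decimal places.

0.81

At the given values, Q_d = 16370 − 294(62.8) + 0.16(34800) + 195(76.7) = 18431.3.
∂Q_d/∂P_r = 195.
E = (195) × (76.7/18431.3) = 0.8114…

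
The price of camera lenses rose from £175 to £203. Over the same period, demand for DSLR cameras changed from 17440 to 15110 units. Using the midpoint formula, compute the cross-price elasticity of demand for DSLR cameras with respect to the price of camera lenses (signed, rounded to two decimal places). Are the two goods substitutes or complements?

%ΔQ_{DSLR cameras} = (15110 − 17440)/avg = -2330/16275 = -0.143164…
%ΔP_{camera lenses} = (203 − 175)/avg = 28/189 = 0.148148…
E_cross = (-2330/16275) / (28/189) = -0.9663…
E_cross < 0 ⇒ the goods are complements.

-0.97; complements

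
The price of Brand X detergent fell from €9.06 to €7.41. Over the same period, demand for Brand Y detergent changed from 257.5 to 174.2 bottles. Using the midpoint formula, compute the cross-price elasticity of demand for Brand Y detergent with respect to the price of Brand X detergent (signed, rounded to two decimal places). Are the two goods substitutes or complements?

1.93; substitutes

%ΔQ_{Brand Y detergent} = (174.2 − 257.5)/avg = -83.3/215.85 = -0.385916…
%ΔP_{Brand X detergent} = (7.41 − 9.06)/avg = -1.65/8.235 = -0.200364…
E_cross = (-83.3/215.85) / (-1.65/8.235) = 1.9260…
E_cross > 0 ⇒ the goods are substitutes.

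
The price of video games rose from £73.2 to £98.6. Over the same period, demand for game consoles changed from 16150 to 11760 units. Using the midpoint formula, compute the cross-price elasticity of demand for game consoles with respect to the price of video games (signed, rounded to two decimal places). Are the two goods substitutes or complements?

%ΔQ_{game consoles} = (11760 − 16150)/avg = -4390/13955 = -0.314582…
%ΔP_{video games} = (98.6 − 73.2)/avg = 25.4/85.9 = 0.295692…
E_cross = (-4390/13955) / (25.4/85.9) = -1.0638…
E_cross < 0 ⇒ the goods are complements.

-1.06; complements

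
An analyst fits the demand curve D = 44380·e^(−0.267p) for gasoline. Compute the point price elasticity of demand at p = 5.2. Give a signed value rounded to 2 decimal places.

dD/dp = −0.267·D = -2956.13. At p = 5.2, D = 11071.7.
Ed = (dD/dp)·(p/D) = (-2956.13) × (5.2/11071.7) = -1.3884

-1.39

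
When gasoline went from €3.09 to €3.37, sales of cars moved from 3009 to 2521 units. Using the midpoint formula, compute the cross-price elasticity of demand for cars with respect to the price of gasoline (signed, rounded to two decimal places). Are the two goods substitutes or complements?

-2.04; complements

%ΔQ_{cars} = (2521 − 3009)/avg = -488/2765 = -0.176491…
%ΔP_{gasoline} = (3.37 − 3.09)/avg = 0.28/3.23 = 0.086687…
E_cross = (-488/2765) / (0.28/3.23) = -2.0359…
E_cross < 0 ⇒ the goods are complements.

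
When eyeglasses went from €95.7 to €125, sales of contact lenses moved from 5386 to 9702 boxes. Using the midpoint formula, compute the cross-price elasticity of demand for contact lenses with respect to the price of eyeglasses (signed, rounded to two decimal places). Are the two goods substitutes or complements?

2.15; substitutes

%ΔQ_{contact lenses} = (9702 − 5386)/avg = 4316/7544 = 0.572110…
%ΔP_{eyeglasses} = (125 − 95.7)/avg = 29.3/110.35 = 0.265518…
E_cross = (4316/7544) / (29.3/110.35) = 2.1546…
E_cross > 0 ⇒ the goods are substitutes.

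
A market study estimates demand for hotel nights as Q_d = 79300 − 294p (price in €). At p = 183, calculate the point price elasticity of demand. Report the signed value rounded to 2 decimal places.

dQ_d/dp = −294. At p = 183, Q_d = 79300 − 294(183) = 25498.
Ed = (dQ_d/dp)·(p/Q_d) = −294 × (183/25498) = -2.1100…

-2.11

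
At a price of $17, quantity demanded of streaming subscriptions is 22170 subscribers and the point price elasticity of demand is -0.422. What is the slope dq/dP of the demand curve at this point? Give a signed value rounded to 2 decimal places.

Ed = (dq/dP)·(P/q) ⇒ dq/dP = Ed·q/P = (-0.422)·22170/17 = -550.3376…

-550.34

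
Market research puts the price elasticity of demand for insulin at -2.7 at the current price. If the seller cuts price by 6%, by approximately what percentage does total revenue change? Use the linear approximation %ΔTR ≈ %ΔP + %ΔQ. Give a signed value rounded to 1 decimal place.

%ΔQ ≈ Ed × %ΔP = (-2.7) × (-6%) = +16.2000%
%ΔTR ≈ %ΔP + %ΔQ = (-6%) + (+16.2000%) = +10.2000%

+10.2%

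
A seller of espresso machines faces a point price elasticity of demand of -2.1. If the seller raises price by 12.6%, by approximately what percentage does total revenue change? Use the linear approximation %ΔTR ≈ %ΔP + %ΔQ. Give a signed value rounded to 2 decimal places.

-13.86%

%ΔQ ≈ Ed × %ΔP = (-2.1) × (+12.6%) = -26.4600%
%ΔTR ≈ %ΔP + %ΔQ = (+12.6%) + (-26.4600%) = -13.8600%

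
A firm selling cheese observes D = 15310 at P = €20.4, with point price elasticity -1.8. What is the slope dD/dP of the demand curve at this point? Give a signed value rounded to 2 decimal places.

Ed = (dD/dP)·(P/D) ⇒ dD/dP = Ed·D/P = (-1.8)·15310/20.4 = -1350.8823…

-1350.88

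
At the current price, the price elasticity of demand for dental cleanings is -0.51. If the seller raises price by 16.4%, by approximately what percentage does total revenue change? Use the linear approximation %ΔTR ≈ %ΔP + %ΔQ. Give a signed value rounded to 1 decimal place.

+8.0%

%ΔQ ≈ Ed × %ΔP = (-0.51) × (+16.4%) = -8.3640%
%ΔTR ≈ %ΔP + %ΔQ = (+16.4%) + (-8.3640%) = +8.0360%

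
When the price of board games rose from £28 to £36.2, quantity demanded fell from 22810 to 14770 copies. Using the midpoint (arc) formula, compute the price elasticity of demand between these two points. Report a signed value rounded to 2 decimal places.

-1.68

%ΔQ = (14770 − 22810) / [(22810 + 14770)/2] = -8040/18790 = -0.427887…
%ΔP = (36.2 − 28) / [(28 + 36.2)/2] = 8.2/32.1 = 0.255451…
Arc Ed = %ΔQ / %ΔP = (-8040/18790) / (8.2/32.1) = -1.6750…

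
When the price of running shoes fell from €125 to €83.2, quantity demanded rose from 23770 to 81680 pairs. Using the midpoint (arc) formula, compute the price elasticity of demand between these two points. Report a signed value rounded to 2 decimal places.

-2.74

%ΔQ = (81680 − 23770) / [(23770 + 81680)/2] = 57910/52725 = 1.098340…
%ΔP = (83.2 − 125) / [(125 + 83.2)/2] = -41.8/104.1 = -0.401536…
Arc Ed = %ΔQ / %ΔP = (57910/52725) / (-41.8/104.1) = -2.7353…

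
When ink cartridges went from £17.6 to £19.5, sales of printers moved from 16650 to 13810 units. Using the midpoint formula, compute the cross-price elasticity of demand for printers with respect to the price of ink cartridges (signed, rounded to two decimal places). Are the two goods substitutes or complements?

%ΔQ_{printers} = (13810 − 16650)/avg = -2840/15230 = -0.186474…
%ΔP_{ink cartridges} = (19.5 − 17.6)/avg = 1.9/18.55 = 0.102425…
E_cross = (-2840/15230) / (1.9/18.55) = -1.8205…
E_cross < 0 ⇒ the goods are complements.

-1.82; complements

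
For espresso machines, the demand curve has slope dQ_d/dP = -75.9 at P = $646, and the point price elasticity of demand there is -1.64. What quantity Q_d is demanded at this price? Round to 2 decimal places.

29897.20

Ed = (dQ_d/dP)·(P/Q_d) ⇒ Q_d = (dQ_d/dP)·P/Ed = (-75.9)·646/(-1.64) = 29897.1951…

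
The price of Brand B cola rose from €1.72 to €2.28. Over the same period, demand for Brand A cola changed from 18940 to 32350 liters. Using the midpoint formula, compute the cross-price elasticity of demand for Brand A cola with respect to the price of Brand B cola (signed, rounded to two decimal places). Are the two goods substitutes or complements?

%ΔQ_{Brand A cola} = (32350 − 18940)/avg = 13410/25645 = 0.522908…
%ΔP_{Brand B cola} = (2.28 − 1.72)/avg = 0.56/2 = 0.28
E_cross = (13410/25645) / (0.56/2) = 1.8675…
E_cross > 0 ⇒ the goods are substitutes.

1.87; substitutes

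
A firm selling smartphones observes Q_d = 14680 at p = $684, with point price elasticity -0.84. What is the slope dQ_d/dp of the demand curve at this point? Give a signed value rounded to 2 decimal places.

-18.03

Ed = (dQ_d/dp)·(p/Q_d) ⇒ dQ_d/dp = Ed·Q_d/p = (-0.84)·14680/684 = -18.0280…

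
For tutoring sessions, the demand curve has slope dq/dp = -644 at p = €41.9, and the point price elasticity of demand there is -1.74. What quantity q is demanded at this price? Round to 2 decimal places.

Ed = (dq/dp)·(p/q) ⇒ q = (dq/dp)·p/Ed = (-644)·41.9/(-1.74) = 15507.8160…

15507.82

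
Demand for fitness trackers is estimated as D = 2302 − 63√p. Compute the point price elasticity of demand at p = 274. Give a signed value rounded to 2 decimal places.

dD/dp = −63/(2√p) = -1.90298. At p = 274, D = 1259.16.
Ed = (dD/dp)·(p/D) = (-1.90298) × (274/1259.16) = -0.4140…

-0.41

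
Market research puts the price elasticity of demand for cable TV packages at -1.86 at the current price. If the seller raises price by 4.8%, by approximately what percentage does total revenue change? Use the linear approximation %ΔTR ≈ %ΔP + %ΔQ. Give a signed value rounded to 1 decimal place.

-4.1%

%ΔQ ≈ Ed × %ΔP = (-1.86) × (+4.8%) = -8.9280%
%ΔTR ≈ %ΔP + %ΔQ = (+4.8%) + (-8.9280%) = -4.1280%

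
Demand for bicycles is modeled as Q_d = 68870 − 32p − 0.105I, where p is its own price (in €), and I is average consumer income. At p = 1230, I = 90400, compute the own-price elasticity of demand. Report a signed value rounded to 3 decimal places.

-1.966

At the given values, Q_d = 68870 − 32(1230) − 0.105(90400) = 20018.
∂Q_d/∂p = −32.
E = (-32) × (1230/20018) = -1.96623…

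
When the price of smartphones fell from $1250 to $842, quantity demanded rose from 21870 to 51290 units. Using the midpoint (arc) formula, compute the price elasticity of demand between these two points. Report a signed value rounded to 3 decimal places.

%ΔQ = (51290 − 21870) / [(21870 + 51290)/2] = 29420/36580 = 0.804264…
%ΔP = (842 − 1250) / [(1250 + 842)/2] = -408/1046 = -0.390057…
Arc Ed = %ΔQ / %ΔP = (29420/36580) / (-408/1046) = -2.06191…

-2.062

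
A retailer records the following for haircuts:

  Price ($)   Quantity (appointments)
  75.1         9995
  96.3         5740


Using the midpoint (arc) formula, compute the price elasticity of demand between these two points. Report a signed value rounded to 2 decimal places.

-2.19

%ΔQ = (5740 − 9995) / [(9995 + 5740)/2] = -4255/7867.5 = -0.540832…
%ΔP = (96.3 − 75.1) / [(75.1 + 96.3)/2] = 21.2/85.7 = 0.247374…
Arc Ed = %ΔQ / %ΔP = (-4255/7867.5) / (21.2/85.7) = -2.1862…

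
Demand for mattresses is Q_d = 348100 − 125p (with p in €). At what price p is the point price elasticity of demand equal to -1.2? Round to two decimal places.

Ed = −125p/(348100 − 125p). Set this equal to -1.2:
125p = 1.2·(348100 − 125p) ⇒ 125p(1 + 1.2) = 1.2·348100
p = 1.2·348100 / (125·2.2) = 1518.9818…

1518.98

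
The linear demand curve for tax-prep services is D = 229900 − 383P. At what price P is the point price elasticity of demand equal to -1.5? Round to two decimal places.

Ed = −383P/(229900 − 383P). Set this equal to -1.5:
383P = 1.5·(229900 − 383P) ⇒ 383P(1 + 1.5) = 1.5·229900
P = 1.5·229900 / (383·2.5) = 360.1566…

360.16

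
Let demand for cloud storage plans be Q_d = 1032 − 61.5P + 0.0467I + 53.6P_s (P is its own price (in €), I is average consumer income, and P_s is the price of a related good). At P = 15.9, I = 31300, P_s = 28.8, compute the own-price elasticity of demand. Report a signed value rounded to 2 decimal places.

-0.32

At the given values, Q_d = 1032 − 61.5(15.9) + 0.0467(31300) + 53.6(28.8) = 3059.54.
∂Q_d/∂P = −61.5.
E = (-61.5) × (15.9/3059.54) = -0.3196…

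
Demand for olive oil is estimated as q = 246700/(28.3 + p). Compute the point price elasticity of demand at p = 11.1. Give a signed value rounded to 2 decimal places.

-0.28

dq/dp = −246700/(28.3 + p)² = -158.919. At p = 11.1, q = 6261.42.
Ed = (dq/dp)·(p/q) = (-158.919) × (11.1/6261.42) = -0.2817…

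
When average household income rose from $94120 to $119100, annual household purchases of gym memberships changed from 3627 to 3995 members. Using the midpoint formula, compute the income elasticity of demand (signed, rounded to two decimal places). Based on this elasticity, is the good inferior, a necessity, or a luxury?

0.41; necessity

%ΔQ = (3995 − 3627)/[( 3627 + 3995)/2] = 368/3811 = 0.096562…
%ΔIncome = (119100 − 94120)/[( 94120 + 119100)/2] = 24980/106610 = 0.234311…
E_income = (368/3811) / (24980/106610) = 0.4121…
0 < E_income < 1 ⇒ normal good, necessity.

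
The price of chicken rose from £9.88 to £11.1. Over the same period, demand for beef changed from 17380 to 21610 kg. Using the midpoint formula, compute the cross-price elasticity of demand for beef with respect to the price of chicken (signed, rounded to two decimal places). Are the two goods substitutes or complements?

%ΔQ_{beef} = (21610 − 17380)/avg = 4230/19495 = 0.216978…
%ΔP_{chicken} = (11.1 − 9.88)/avg = 1.22/10.49 = 0.116301…
E_cross = (4230/19495) / (1.22/10.49) = 1.8656…
E_cross > 0 ⇒ the goods are substitutes.

1.87; substitutes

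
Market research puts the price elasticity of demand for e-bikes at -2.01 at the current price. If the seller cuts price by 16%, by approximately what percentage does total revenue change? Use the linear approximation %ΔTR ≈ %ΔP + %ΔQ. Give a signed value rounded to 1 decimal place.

+16.2%

%ΔQ ≈ Ed × %ΔP = (-2.01) × (-16%) = +32.1600%
%ΔTR ≈ %ΔP + %ΔQ = (-16%) + (+32.1600%) = +16.1600%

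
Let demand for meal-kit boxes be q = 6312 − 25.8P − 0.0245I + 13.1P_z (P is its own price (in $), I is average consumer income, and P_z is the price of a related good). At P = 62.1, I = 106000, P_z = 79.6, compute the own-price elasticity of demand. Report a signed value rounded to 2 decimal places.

At the given values, q = 6312 − 25.8(62.1) − 0.0245(106000) + 13.1(79.6) = 3155.58.
∂q/∂P = −25.8.
E = (-25.8) × (62.1/3155.58) = -0.5077…

-0.51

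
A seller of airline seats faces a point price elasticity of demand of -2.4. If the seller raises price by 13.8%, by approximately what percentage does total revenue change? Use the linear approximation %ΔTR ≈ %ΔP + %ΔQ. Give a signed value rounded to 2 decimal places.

-19.32%

%ΔQ ≈ Ed × %ΔP = (-2.4) × (+13.8%) = -33.1200%
%ΔTR ≈ %ΔP + %ΔQ = (+13.8%) + (-33.1200%) = -19.3200%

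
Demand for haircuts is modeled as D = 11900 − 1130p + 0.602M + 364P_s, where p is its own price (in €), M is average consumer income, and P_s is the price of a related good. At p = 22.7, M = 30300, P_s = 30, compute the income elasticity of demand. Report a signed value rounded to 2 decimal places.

At the given values, D = 11900 − 1130(22.7) + 0.602(30300) + 364(30) = 15409.6.
∂D/∂M = 0.602.
E = (0.602) × (30300/15409.6) = 1.1837…

1.18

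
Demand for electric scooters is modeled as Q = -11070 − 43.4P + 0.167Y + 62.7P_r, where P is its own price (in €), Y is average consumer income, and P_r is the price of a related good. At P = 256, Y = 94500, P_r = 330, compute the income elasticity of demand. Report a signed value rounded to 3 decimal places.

At the given values, Q = -11070 − 43.4(256) + 0.167(94500) + 62.7(330) = 14292.1.
∂Q/∂Y = 0.167.
E = (0.167) × (94500/14292.1) = 1.10421…

1.104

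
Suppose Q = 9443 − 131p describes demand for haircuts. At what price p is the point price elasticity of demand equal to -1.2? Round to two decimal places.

39.32

Ed = −131p/(9443 − 131p). Set this equal to -1.2:
131p = 1.2·(9443 − 131p) ⇒ 131p(1 + 1.2) = 1.2·9443
p = 1.2·9443 / (131·2.2) = 39.3185…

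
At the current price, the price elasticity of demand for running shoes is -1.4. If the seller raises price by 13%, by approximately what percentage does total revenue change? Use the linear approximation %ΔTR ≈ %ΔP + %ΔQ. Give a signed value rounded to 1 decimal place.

%ΔQ ≈ Ed × %ΔP = (-1.4) × (+13%) = -18.2000%
%ΔTR ≈ %ΔP + %ΔQ = (+13%) + (-18.2000%) = -5.2000%

-5.2%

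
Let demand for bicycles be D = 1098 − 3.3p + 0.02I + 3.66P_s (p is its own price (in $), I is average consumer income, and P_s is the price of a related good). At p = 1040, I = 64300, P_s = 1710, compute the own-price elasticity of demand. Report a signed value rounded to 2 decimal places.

-0.66

At the given values, D = 1098 − 3.3(1040) + 0.02(64300) + 3.66(1710) = 5210.6.
∂D/∂p = −3.3.
E = (-3.3) × (1040/5210.6) = -0.6586…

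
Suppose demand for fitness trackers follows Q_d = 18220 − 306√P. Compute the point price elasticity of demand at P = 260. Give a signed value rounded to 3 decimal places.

dQ_d/dP = −306/(2√P) = -9.48866. At P = 260, Q_d = 13285.9.
Ed = (dQ_d/dP)·(P/Q_d) = (-9.48866) × (260/13285.9) = -0.18568…

-0.186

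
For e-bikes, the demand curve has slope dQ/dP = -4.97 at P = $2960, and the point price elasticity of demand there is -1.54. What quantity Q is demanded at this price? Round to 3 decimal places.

Ed = (dQ/dP)·(P/Q) ⇒ Q = (dQ/dP)·P/Ed = (-4.97)·2960/(-1.54) = 9552.72727…

9552.727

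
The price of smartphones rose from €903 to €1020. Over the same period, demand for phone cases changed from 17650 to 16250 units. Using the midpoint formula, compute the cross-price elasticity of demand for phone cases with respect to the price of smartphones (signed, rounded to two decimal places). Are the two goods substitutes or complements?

%ΔQ_{phone cases} = (16250 − 17650)/avg = -1400/16950 = -0.082595…
%ΔP_{smartphones} = (1020 − 903)/avg = 117/961.5 = 0.121684…
E_cross = (-1400/16950) / (117/961.5) = -0.6787…
E_cross < 0 ⇒ the goods are complements.

-0.68; complements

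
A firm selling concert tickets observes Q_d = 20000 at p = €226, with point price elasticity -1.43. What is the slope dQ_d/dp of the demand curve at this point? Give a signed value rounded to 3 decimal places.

-126.549

Ed = (dQ_d/dp)·(p/Q_d) ⇒ dQ_d/dp = Ed·Q_d/p = (-1.43)·20000/226 = -126.54867…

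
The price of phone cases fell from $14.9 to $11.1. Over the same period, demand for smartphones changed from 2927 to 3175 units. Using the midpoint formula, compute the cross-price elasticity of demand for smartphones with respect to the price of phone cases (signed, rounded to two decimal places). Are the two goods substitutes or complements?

-0.28; complements

%ΔQ_{smartphones} = (3175 − 2927)/avg = 248/3051 = 0.081284…
%ΔP_{phone cases} = (11.1 − 14.9)/avg = -3.8/13 = -0.292307…
E_cross = (248/3051) / (-3.8/13) = -0.2780…
E_cross < 0 ⇒ the goods are complements.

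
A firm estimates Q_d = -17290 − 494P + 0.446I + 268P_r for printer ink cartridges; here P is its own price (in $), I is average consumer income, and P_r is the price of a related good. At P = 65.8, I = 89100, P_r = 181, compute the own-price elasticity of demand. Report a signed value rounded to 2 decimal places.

At the given values, Q_d = -17290 − 494(65.8) + 0.446(89100) + 268(181) = 38451.4.
∂Q_d/∂P = −494.
E = (-494) × (65.8/38451.4) = -0.8453…

-0.85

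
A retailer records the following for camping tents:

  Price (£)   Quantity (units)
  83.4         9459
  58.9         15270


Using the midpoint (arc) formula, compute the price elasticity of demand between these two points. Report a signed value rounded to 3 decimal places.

-1.365

%ΔQ = (15270 − 9459) / [(9459 + 15270)/2] = 5811/12364.5 = 0.469974…
%ΔP = (58.9 − 83.4) / [(83.4 + 58.9)/2] = -24.5/71.15 = -0.344342…
Arc Ed = %ΔQ / %ΔP = (5811/12364.5) / (-24.5/71.15) = -1.36484…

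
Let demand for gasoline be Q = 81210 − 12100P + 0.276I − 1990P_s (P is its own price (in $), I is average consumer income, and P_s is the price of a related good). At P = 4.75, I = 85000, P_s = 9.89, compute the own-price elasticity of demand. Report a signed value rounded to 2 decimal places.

At the given values, Q = 81210 − 12100(4.75) + 0.276(85000) − 1990(9.89) = 27513.9.
∂Q/∂P = −12100.
E = (-12100) × (4.75/27513.9) = -2.0889…

-2.09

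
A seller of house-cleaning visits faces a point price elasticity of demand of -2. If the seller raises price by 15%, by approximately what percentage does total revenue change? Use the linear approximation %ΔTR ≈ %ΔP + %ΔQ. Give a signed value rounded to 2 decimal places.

-15.00%

%ΔQ ≈ Ed × %ΔP = (-2) × (+15%) = -30.0000%
%ΔTR ≈ %ΔP + %ΔQ = (+15%) + (-30.0000%) = -15.0000%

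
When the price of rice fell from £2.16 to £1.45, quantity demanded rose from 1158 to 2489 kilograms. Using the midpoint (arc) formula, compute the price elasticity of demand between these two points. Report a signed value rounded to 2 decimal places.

%ΔQ = (2489 − 1158) / [(1158 + 2489)/2] = 1331/1823.5 = 0.729914…
%ΔP = (1.45 − 2.16) / [(2.16 + 1.45)/2] = -0.71/1.805 = -0.393351…
Arc Ed = %ΔQ / %ΔP = (1331/1823.5) / (-0.71/1.805) = -1.8556…

-1.86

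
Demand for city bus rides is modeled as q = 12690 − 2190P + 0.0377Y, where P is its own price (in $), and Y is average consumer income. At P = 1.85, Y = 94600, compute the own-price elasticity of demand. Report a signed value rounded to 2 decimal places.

At the given values, q = 12690 − 2190(1.85) + 0.0377(94600) = 12204.92.
∂q/∂P = −2190.
E = (-2190) × (1.85/12204.92) = -0.3319…

-0.33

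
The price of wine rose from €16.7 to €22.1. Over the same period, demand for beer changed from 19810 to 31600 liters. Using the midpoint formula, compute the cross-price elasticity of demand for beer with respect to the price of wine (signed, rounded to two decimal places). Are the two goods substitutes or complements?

1.65; substitutes

%ΔQ_{beer} = (31600 − 19810)/avg = 11790/25705 = 0.458665…
%ΔP_{wine} = (22.1 − 16.7)/avg = 5.4/19.4 = 0.278350…
E_cross = (11790/25705) / (5.4/19.4) = 1.6477…
E_cross > 0 ⇒ the goods are substitutes.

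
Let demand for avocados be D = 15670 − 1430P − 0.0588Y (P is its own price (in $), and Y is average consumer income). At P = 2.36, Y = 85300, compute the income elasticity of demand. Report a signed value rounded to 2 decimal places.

-0.69

At the given values, D = 15670 − 1430(2.36) − 0.0588(85300) = 7279.56.
∂D/∂Y = -0.0588.
E = (-0.0588) × (85300/7279.56) = -0.6890…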